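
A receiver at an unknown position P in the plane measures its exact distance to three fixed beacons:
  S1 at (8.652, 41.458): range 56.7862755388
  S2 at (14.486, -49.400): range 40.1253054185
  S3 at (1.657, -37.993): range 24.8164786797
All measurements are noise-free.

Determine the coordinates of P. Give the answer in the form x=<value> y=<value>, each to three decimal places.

x=-4.152 y=-13.866

eq1: (x − 8.652)² + (y − 41.458)² = 56.7862755388²
eq2: (x − 14.486)² + (y + 49.400)² = 40.1253054185²
eq3: (x − 1.657)² + (y + 37.993)² = 24.8164786797²
eq3−eq1, eq3−eq2 (x²,y² cancel):
  13.990·x + 158.902·y = -2261.414306
  25.658·x − 22.814·y = 209.807977
det = 13.990·-22.814 − 158.902·25.658 = -4396.275376
x = (-2261.414306·-22.814 − 158.902·209.807977) / -4396.275376 = -4.151923
y = (13.990·209.807977 − -2261.414306·25.658) / -4396.275376 = -13.865961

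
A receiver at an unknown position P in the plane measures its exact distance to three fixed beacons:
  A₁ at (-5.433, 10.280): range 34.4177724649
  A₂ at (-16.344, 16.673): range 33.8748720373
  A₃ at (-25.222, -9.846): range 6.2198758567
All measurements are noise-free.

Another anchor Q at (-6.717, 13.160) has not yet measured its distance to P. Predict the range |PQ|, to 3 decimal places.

eq1: (x + 5.433)² + (y − 10.280)² = 34.4177724649²
eq2: (x + 16.344)² + (y − 16.673)² = 33.8748720373²
eq3: (x + 25.222)² + (y + 9.846)² = 6.2198758567²
eq2−eq3, eq2−eq1 (x²,y² cancel):
  -17.756·x − 53.038·y = 1296.797835
  21.822·x − 12.786·y = -446.995482
det = -17.756·-12.786 − -53.038·21.822 = 1384.423452
x = (1296.797835·-12.786 − -53.038·-446.995482) / 1384.423452 = -29.101359
y = (-17.756·-446.995482 − 1296.797835·21.822) / 1384.423452 = -14.707834
|P − Q| = √((-29.101359 − -6.717)² + (-14.707834 − 13.160)²) = 35.744590

35.745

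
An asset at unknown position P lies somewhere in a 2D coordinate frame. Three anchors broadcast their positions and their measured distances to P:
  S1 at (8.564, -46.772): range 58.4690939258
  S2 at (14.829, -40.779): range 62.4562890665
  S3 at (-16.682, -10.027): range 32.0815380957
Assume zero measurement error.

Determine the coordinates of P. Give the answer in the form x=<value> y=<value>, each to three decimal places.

x=-45.414 y=-24.299

eq1: (x − 8.564)² + (y + 46.772)² = 58.4690939258²
eq2: (x − 14.829)² + (y + 40.779)² = 62.4562890665²
eq3: (x + 16.682)² + (y + 10.027)² = 32.0815380957²
eq1−eq2, eq1−eq3 (x²,y² cancel):
  12.530·x + 11.986·y = -860.289097
  -50.492·x + 73.490·y = 507.277631
det = 12.530·73.490 − 11.986·-50.492 = 1526.026812
x = (-860.289097·73.490 − 11.986·507.277631) / 1526.026812 = -45.413930
y = (12.530·507.277631 − -860.289097·-50.492) / 1526.026812 = -24.299395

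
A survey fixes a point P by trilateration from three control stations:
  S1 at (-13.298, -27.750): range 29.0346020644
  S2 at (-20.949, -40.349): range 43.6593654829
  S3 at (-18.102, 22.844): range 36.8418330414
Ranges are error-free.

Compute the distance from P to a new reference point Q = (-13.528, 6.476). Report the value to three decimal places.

eq1: (x + 13.298)² + (y + 27.750)² = 29.0346020644²
eq2: (x + 20.949)² + (y + 40.349)² = 43.6593654829²
eq3: (x + 18.102)² + (y − 22.844)² = 36.8418330414²
eq1−eq2, eq1−eq3 (x²,y² cancel):
  -15.302·x − 25.198·y = 56.871021
  -9.608·x + 101.188·y = -611.681109
det = -15.302·101.188 − -25.198·-9.608 = -1790.481160
x = (56.871021·101.188 − -25.198·-611.681109) / -1790.481160 = 5.394346
y = (-15.302·-611.681109 − 56.871021·-9.608) / -1790.481160 = -5.532793
|P − Q| = √((5.394346 − -13.528)² + (-5.532793 − 6.476)²) = 22.411298

22.411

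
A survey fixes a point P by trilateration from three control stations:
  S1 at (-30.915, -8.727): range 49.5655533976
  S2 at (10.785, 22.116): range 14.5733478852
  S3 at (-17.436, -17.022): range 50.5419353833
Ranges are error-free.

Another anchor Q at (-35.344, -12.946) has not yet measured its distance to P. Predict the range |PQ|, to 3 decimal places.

55.612

eq1: (x + 30.915)² + (y + 8.727)² = 49.5655533976²
eq2: (x − 10.785)² + (y − 22.116)² = 14.5733478852²
eq3: (x + 17.436)² + (y + 17.022)² = 50.5419353833²
eq3−eq1, eq3−eq2 (x²,y² cancel):
  -26.958·x + 16.590·y = 535.878323
  56.442·x + 78.276·y = 2353.775865
det = -26.958·78.276 − 16.590·56.442 = -3046.537188
x = (535.878323·78.276 − 16.590·2353.775865) / -3046.537188 = -0.951004
y = (-26.958·2353.775865 − 535.878323·56.442) / -3046.537188 = 30.755946
|P − Q| = √((-0.951004 − -35.344)² + (30.755946 − -12.946)²) = 55.612393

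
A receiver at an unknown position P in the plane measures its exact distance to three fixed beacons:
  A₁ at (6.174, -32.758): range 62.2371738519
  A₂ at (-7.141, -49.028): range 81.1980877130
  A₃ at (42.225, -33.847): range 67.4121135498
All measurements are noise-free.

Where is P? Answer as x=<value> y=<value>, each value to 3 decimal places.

x=16.763 y=28.572

eq1: (x − 6.174)² + (y + 32.758)² = 62.2371738519²
eq2: (x + 7.141)² + (y + 49.028)² = 81.1980877130²
eq3: (x − 42.225)² + (y + 33.847)² = 67.4121135498²
eq1−eq3, eq1−eq2 (x²,y² cancel):
  72.102·x − 2.178·y = 1146.437950
  -26.630·x − 32.540·y = -1376.129814
det = 72.102·-32.540 − -2.178·-26.630 = -2404.199220
x = (1146.437950·-32.540 − -2.178·-1376.129814) / -2404.199220 = 16.763295
y = (72.102·-1376.129814 − 1146.437950·-26.630) / -2404.199220 = 28.571704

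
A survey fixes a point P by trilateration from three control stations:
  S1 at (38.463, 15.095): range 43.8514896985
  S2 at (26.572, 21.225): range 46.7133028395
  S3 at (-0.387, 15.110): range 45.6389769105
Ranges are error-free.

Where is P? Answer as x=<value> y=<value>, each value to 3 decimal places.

x=21.081 y=-25.164

eq1: (x − 38.463)² + (y − 15.095)² = 43.8514896985²
eq2: (x − 26.572)² + (y − 21.225)² = 46.7133028395²
eq3: (x + 0.387)² + (y − 15.110)² = 45.6389769105²
eq1−eq3, eq1−eq2 (x²,y² cancel):
  -77.700·x + 0.030·y = -1638.762590
  -23.782·x + 12.260·y = -809.869098
det = -77.700·12.260 − 0.030·-23.782 = -951.888540
x = (-1638.762590·12.260 − 0.030·-809.869098) / -951.888540 = 21.081180
y = (-77.700·-809.869098 − -1638.762590·-23.782) / -951.888540 = -25.164477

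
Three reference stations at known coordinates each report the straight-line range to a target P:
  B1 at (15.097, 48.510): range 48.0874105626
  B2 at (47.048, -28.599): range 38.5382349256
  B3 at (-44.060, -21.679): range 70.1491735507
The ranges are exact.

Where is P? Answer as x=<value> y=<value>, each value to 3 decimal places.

x=22.332 y=0.970

eq1: (x − 15.097)² + (y − 48.510)² = 48.0874105626²
eq2: (x − 47.048)² + (y + 28.599)² = 38.5382349256²
eq3: (x + 44.060)² + (y + 21.679)² = 70.1491735507²
eq2−eq3, eq2−eq1 (x²,y² cancel):
  -182.216·x + 13.840·y = -4055.865463
  -63.902·x + 154.218·y = -1277.481099
det = -182.216·154.218 − 13.840·-63.902 = -27216.583408
x = (-4055.865463·154.218 − 13.840·-1277.481099) / -27216.583408 = 22.332234
y = (-182.216·-1277.481099 − -4055.865463·-63.902) / -27216.583408 = 0.970012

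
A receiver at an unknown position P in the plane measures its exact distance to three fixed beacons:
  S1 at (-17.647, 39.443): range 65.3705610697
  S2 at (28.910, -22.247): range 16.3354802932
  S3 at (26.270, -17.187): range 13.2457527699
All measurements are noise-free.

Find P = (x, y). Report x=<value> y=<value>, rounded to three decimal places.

x=13.068 y=-18.262

eq1: (x + 17.647)² + (y − 39.443)² = 65.3705610697²
eq2: (x − 28.910)² + (y + 22.247)² = 16.3354802932²
eq3: (x − 26.270)² + (y + 17.187)² = 13.2457527699²
eq3−eq1, eq3−eq2 (x²,y² cancel):
  -87.834·x + 113.260·y = -3216.199299
  5.280·x − 10.120·y = 253.813290
det = -87.834·-10.120 − 113.260·5.280 = 290.867280
x = (-3216.199299·-10.120 − 113.260·253.813290) / 290.867280 = 13.067966
y = (-87.834·253.813290 − -3216.199299·5.280) / 290.867280 = -18.262295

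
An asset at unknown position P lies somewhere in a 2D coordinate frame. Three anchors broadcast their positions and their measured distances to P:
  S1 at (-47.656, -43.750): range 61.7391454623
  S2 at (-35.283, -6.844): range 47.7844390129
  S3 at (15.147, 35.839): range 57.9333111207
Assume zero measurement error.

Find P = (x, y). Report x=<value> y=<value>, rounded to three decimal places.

eq1: (x + 47.656)² + (y + 43.750)² = 61.7391454623²
eq2: (x + 35.283)² + (y + 6.844)² = 47.7844390129²
eq3: (x − 15.147)² + (y − 35.839)² = 57.9333111207²
eq3−eq1, eq3−eq2 (x²,y² cancel):
  -125.606·x − 159.178·y = 2215.837761
  -100.860·x − 85.366·y = 850.780821
det = -125.606·-85.366 − -159.178·-100.860 = -5332.211284
x = (2215.837761·-85.366 − -159.178·850.780821) / -5332.211284 = 10.076798
y = (-125.606·850.780821 − 2215.837761·-100.860) / -5332.211284 = -21.872018

x=10.077 y=-21.872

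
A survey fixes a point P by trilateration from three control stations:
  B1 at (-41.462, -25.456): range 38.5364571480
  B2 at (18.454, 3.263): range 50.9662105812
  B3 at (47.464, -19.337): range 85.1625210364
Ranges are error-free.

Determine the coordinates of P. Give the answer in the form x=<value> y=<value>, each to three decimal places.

eq1: (x + 41.462)² + (y + 25.456)² = 38.5364571480²
eq2: (x − 18.454)² + (y − 3.263)² = 50.9662105812²
eq3: (x − 47.464)² + (y + 19.337)² = 85.1625210364²
eq1−eq2, eq1−eq3 (x²,y² cancel):
  119.832·x + 57.438·y = -3128.404186
  177.852·x + 12.238·y = -5507.950975
det = 119.832·12.238 − 57.438·177.852 = -8748.959160
x = (-3128.404186·12.238 − 57.438·-5507.950975) / -8748.959160 = -31.784384
y = (119.832·-5507.950975 − -3128.404186·177.852) / -8748.959160 = 11.845505

x=-31.784 y=11.846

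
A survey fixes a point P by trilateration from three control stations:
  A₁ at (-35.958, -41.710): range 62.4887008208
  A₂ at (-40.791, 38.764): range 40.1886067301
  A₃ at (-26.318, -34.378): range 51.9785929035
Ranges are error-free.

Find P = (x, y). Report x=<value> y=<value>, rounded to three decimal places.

eq1: (x + 35.958)² + (y + 41.710)² = 62.4887008208²
eq2: (x + 40.791)² + (y − 38.764)² = 40.1886067301²
eq3: (x + 26.318)² + (y + 34.378)² = 51.9785929035²
eq1−eq3, eq1−eq2 (x²,y² cancel):
  19.280·x + 14.664·y = 44.845754
  -9.666·x + 160.948·y = 2423.565132
det = 19.280·160.948 − 14.664·-9.666 = 3244.819664
x = (44.845754·160.948 − 14.664·2423.565132) / 3244.819664 = -8.728166
y = (19.280·2423.565132 − 44.845754·-9.666) / 3244.819664 = 14.533879

x=-8.728 y=14.534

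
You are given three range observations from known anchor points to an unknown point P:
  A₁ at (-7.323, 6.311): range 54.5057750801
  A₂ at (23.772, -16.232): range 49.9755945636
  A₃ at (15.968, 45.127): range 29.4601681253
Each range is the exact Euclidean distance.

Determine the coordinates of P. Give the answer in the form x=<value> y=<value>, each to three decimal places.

eq1: (x + 7.323)² + (y − 6.311)² = 54.5057750801²
eq2: (x − 23.772)² + (y + 16.232)² = 49.9755945636²
eq3: (x − 15.968)² + (y − 45.127)² = 29.4601681253²
eq3−eq2, eq3−eq1 (x²,y² cancel):
  15.608·x − 122.718·y = -3092.495891
  -46.582·x − 77.632·y = -4300.946114
det = 15.608·-77.632 − -122.718·-46.582 = -6928.130132
x = (-3092.495891·-77.632 − -122.718·-4300.946114) / -6928.130132 = 41.530234
y = (15.608·-4300.946114 − -3092.495891·-46.582) / -6928.130132 = 30.482079

x=41.530 y=30.482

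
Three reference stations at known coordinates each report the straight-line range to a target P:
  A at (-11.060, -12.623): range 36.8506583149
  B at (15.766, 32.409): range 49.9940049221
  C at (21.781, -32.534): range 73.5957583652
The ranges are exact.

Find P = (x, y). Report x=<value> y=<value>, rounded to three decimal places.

eq1: (x + 11.060)² + (y + 12.623)² = 36.8506583149²
eq2: (x − 15.766)² + (y − 32.409)² = 49.9940049221²
eq3: (x − 21.781)² + (y + 32.534)² = 73.5957583652²
eq1−eq2, eq1−eq3 (x²,y² cancel):
  53.652·x + 90.064·y = -124.183202
  65.682·x − 39.822·y = -2807.155243
det = 53.652·-39.822 − 90.064·65.682 = -8052.113592
x = (-124.183202·-39.822 − 90.064·-2807.155243) / -8052.113592 = -32.012570
y = (53.652·-2807.155243 − -124.183202·65.682) / -8052.113592 = 17.691366

x=-32.013 y=17.691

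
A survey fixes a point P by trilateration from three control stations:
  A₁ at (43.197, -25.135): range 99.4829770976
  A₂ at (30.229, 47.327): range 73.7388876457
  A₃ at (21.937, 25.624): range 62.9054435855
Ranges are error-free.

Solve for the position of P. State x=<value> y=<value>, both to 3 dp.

x=-40.925 y=27.973

eq1: (x − 43.197)² + (y + 25.135)² = 99.4829770976²
eq2: (x − 30.229)² + (y − 47.327)² = 73.7388876457²
eq3: (x − 21.937)² + (y − 25.624)² = 62.9054435855²
eq2−eq1, eq2−eq3 (x²,y² cancel):
  25.936·x − 144.924·y = -5115.327517
  -16.584·x − 43.406·y = -535.487306
det = 25.936·-43.406 − -144.924·-16.584 = -3529.197632
x = (-5115.327517·-43.406 − -144.924·-535.487306) / -3529.197632 = -40.924584
y = (25.936·-535.487306 − -5115.327517·-16.584) / -3529.197632 = 27.972644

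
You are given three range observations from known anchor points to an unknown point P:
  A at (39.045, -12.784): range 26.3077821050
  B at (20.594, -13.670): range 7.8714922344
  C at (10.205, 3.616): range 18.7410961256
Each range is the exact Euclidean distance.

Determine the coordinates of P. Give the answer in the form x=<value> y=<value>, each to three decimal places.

x=12.826 y=-14.941

eq1: (x − 39.045)² + (y + 12.784)² = 26.3077821050²
eq2: (x − 20.594)² + (y + 13.670)² = 7.8714922344²
eq3: (x − 10.205)² + (y − 3.616)² = 18.7410961256²
eq2−eq1, eq2−eq3 (x²,y² cancel):
  36.902·x + 1.772·y = 446.821936
  -20.778·x + 34.572·y = -783.032549
det = 36.902·34.572 − 1.772·-20.778 = 1312.594560
x = (446.821936·34.572 − 1.772·-783.032549) / 1312.594560 = 12.825790
y = (36.902·-783.032549 − 446.821936·-20.778) / 1312.594560 = -14.940943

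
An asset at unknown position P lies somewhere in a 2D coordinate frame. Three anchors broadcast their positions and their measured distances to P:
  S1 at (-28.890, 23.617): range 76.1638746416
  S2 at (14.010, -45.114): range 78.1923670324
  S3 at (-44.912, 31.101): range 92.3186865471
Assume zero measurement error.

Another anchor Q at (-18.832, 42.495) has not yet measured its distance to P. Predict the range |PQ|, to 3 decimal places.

68.188

eq1: (x + 28.890)² + (y − 23.617)² = 76.1638746416²
eq2: (x − 14.010)² + (y + 45.114)² = 78.1923670324²
eq3: (x + 44.912)² + (y − 31.101)² = 92.3186865471²
eq2−eq3, eq2−eq1 (x²,y² cancel):
  -117.844·x + 152.430·y = -1655.886775
  -85.800·x + 137.462·y = -526.047845
det = -117.844·137.462 − 152.430·-85.800 = -3120.577928
x = (-1655.886775·137.462 − 152.430·-526.047845) / -3120.577928 = 47.246388
y = (-117.844·-526.047845 − -1655.886775·-85.800) / -3120.577928 = 25.663036
|P − Q| = √((47.246388 − -18.832)² + (25.663036 − 42.495)²) = 68.188477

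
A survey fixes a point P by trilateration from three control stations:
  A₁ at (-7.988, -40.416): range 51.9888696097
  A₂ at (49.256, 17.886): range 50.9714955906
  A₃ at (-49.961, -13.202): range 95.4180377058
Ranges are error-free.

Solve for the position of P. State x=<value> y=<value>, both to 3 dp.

x=43.433 y=-32.752

eq1: (x + 7.988)² + (y + 40.416)² = 51.9888696097²
eq2: (x − 49.256)² + (y − 17.886)² = 50.9714955906²
eq3: (x + 49.961)² + (y + 13.202)² = 95.4180377058²
eq2−eq3, eq2−eq1 (x²,y² cancel):
  -198.434·x − 62.176·y = -6582.176764
  -114.488·x − 116.604·y = -1153.550533
det = -198.434·-116.604 − -62.176·-114.488 = 16019.792248
x = (-6582.176764·-116.604 − -62.176·-1153.550533) / 16019.792248 = 43.432834
y = (-198.434·-1153.550533 − -6582.176764·-114.488) / 16019.792248 = -32.751773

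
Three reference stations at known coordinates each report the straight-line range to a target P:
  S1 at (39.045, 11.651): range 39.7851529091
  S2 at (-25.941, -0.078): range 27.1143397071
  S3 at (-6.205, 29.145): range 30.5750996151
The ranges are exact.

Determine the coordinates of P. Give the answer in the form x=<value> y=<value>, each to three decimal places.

x=1.170 y=-0.527

eq1: (x − 39.045)² + (y − 11.651)² = 39.7851529091²
eq2: (x + 25.941)² + (y + 0.078)² = 27.1143397071²
eq3: (x + 6.205)² + (y − 29.145)² = 30.5750996151²
eq2−eq3, eq2−eq1 (x²,y² cancel):
  39.472·x + 58.446·y = 15.342186
  129.972·x + 23.458·y = 139.645287
det = 39.472·23.458 − 58.446·129.972 = -6670.409336
x = (15.342186·23.458 − 58.446·139.645287) / -6670.409336 = 1.169615
y = (39.472·139.645287 − 15.342186·129.972) / -6670.409336 = -0.527408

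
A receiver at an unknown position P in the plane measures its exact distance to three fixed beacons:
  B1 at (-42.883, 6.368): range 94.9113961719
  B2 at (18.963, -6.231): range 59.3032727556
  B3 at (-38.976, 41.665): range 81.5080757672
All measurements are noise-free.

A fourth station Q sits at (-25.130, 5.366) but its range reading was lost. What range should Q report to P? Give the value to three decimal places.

79.908

eq1: (x + 42.883)² + (y − 6.368)² = 94.9113961719²
eq2: (x − 18.963)² + (y + 6.231)² = 59.3032727556²
eq3: (x + 38.976)² + (y − 41.665)² = 81.5080757672²
eq1−eq3, eq1−eq2 (x²,y² cancel):
  7.814·x + 70.594·y = 3740.204396
  123.692·x − 25.198·y = 4010.212581
det = 7.814·-25.198 − 70.594·123.692 = -8928.810220
x = (3740.204396·-25.198 − 70.594·4010.212581) / -8928.810220 = 42.261243
y = (7.814·4010.212581 − 3740.204396·123.692) / -8928.810220 = 48.304035
|P − Q| = √((42.261243 − -25.130)² + (48.304035 − 5.366)²) = 79.907787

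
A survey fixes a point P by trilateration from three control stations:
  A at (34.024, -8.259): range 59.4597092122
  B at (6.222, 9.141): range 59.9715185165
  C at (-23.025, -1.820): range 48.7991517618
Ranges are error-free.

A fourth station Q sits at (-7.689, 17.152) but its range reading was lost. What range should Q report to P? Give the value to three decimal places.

eq1: (x − 34.024)² + (y + 8.259)² = 59.4597092122²
eq2: (x − 6.222)² + (y − 9.141)² = 59.9715185165²
eq3: (x + 23.025)² + (y + 1.820)² = 48.7991517618²
eq1−eq2, eq1−eq3 (x²,y² cancel):
  -55.604·x + 34.800·y = -1164.698506
  -114.098·x + 12.878·y = 461.719175
det = -55.604·12.878 − 34.800·-114.098 = 3254.542088
x = (-1164.698506·12.878 − 34.800·461.719175) / 3254.542088 = -9.545679
y = (-55.604·461.719175 − -1164.698506·-114.098) / 3254.542088 = -48.720588
|P − Q| = √((-9.545679 − -7.689)² + (-48.720588 − 17.152)²) = 65.898749

65.899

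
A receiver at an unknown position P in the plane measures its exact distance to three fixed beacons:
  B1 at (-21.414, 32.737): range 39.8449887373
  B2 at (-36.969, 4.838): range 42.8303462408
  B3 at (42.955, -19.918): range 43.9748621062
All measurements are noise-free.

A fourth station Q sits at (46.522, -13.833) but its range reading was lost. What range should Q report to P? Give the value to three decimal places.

44.285

eq1: (x + 21.414)² + (y − 32.737)² = 39.8449887373²
eq2: (x + 36.969)² + (y − 4.838)² = 42.8303462408²
eq3: (x − 42.955)² + (y + 19.918)² = 43.9748621062²
eq3−eq2, eq3−eq1 (x²,y² cancel):
  -159.848·x + 49.512·y = -752.395606
  -128.738·x + 105.310·y = -365.422814
det = -159.848·105.310 − 49.512·-128.738 = -10459.517024
x = (-752.395606·105.310 − 49.512·-365.422814) / -10459.517024 = 5.845582
y = (-159.848·-365.422814 − -752.395606·-128.738) / -10459.517024 = 3.676059
|P − Q| = √((5.845582 − 46.522)² + (3.676059 − -13.833)²) = 44.284739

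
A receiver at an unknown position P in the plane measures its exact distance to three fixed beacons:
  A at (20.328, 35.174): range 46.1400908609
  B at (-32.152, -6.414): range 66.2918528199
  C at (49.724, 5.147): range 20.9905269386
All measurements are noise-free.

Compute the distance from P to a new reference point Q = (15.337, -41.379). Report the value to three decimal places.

eq1: (x − 20.328)² + (y − 35.174)² = 46.1400908609²
eq2: (x + 32.152)² + (y + 6.414)² = 66.2918528199²
eq3: (x − 49.724)² + (y − 5.147)² = 20.9905269386²
eq3−eq2, eq3−eq1 (x²,y² cancel):
  -163.752·x − 23.122·y = -5378.084814
  -58.792·x + 60.054·y = -2536.835688
det = -163.752·60.054 − -23.122·-58.792 = -11193.351232
x = (-5378.084814·60.054 − -23.122·-2536.835688) / -11193.351232 = 34.094545
y = (-163.752·-2536.835688 − -5378.084814·-58.792) / -11193.351232 = -8.864508
|P − Q| = √((34.094545 − 15.337)² + (-8.864508 − -41.379)²) = 37.537151

37.537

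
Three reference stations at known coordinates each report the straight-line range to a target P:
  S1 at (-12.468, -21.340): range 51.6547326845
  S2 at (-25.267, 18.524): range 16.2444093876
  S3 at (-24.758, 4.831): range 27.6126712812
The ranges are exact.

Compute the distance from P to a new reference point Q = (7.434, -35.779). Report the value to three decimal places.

eq1: (x + 12.468)² + (y + 21.340)² = 51.6547326845²
eq2: (x + 25.267)² + (y − 18.524)² = 16.2444093876²
eq3: (x + 24.758)² + (y − 4.831)² = 27.6126712812²
eq3−eq1, eq3−eq2 (x²,y² cancel):
  24.580·x − 52.342·y = -1931.202294
  -1.018·x + 27.386·y = 843.841519
det = 24.580·27.386 − -52.342·-1.018 = 619.863724
x = (-1931.202294·27.386 − -52.342·843.841519) / 619.863724 = -14.066887
y = (24.580·843.841519 − -1931.202294·-1.018) / 619.863724 = 30.289981
|P − Q| = √((-14.066887 − 7.434)² + (30.289981 − -35.779)²) = 69.479482

69.479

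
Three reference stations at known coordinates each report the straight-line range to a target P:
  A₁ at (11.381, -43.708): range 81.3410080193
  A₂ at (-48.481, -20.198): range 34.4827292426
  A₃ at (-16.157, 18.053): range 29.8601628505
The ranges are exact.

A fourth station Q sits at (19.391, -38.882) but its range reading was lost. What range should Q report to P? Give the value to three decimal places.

84.027

eq1: (x − 11.381)² + (y + 43.708)² = 81.3410080193²
eq2: (x + 48.481)² + (y + 20.198)² = 34.4827292426²
eq3: (x + 16.157)² + (y − 18.053)² = 29.8601628505²
eq2−eq3, eq2−eq1 (x²,y² cancel):
  64.648·x + 76.502·y = -1873.977816
  119.724·x − 47.020·y = -6145.751110
det = 64.648·-47.020 − 76.502·119.724 = -12198.874408
x = (-1873.977816·-47.020 − 76.502·-6145.751110) / -12198.874408 = -45.764607
y = (64.648·-6145.751110 − -1873.977816·119.724) / -12198.874408 = 14.177570
|P − Q| = √((-45.764607 − 19.391)² + (14.177570 − -38.882)²) = 84.027204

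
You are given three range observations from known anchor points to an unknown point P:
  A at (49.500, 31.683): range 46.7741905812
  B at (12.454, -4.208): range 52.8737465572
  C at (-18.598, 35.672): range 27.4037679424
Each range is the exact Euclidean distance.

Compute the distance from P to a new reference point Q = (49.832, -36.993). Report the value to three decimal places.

95.955

eq1: (x − 49.500)² + (y − 31.683)² = 46.7741905812²
eq2: (x − 12.454)² + (y + 4.208)² = 52.8737465572²
eq3: (x + 18.598)² + (y − 35.672)² = 27.4037679424²
eq2−eq1, eq2−eq3 (x²,y² cancel):
  74.092·x + 71.782·y = 3889.061279
  -62.104·x + 79.760·y = 3490.234386
det = 74.092·79.760 − 71.782·-62.104 = 10367.527248
x = (3889.061279·79.760 − 71.782·3490.234386) / 10367.527248 = 5.754074
y = (74.092·3490.234386 − 3889.061279·-62.104) / 10367.527248 = 48.239536
|P − Q| = √((5.754074 − 49.832)² + (48.239536 − -36.993)²) = 95.955452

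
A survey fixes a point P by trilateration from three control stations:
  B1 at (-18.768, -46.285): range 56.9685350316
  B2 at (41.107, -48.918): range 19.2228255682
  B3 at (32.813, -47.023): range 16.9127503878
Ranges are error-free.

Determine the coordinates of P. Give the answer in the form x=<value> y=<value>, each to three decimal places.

x=35.942 y=-30.402

eq1: (x + 18.768)² + (y + 46.285)² = 56.9685350316²
eq2: (x − 41.107)² + (y + 48.918)² = 19.2228255682²
eq3: (x − 32.813)² + (y + 47.023)² = 16.9127503878²
eq2−eq3, eq2−eq1 (x²,y² cancel):
  -16.588·x + 3.790·y = -711.424778
  -119.750·x + 5.266·y = -4464.114085
det = -16.588·5.266 − 3.790·-119.750 = 366.500092
x = (-711.424778·5.266 − 3.790·-4464.114085) / 366.500092 = 35.941681
y = (-16.588·-4464.114085 − -711.424778·-119.750) / 366.500092 = -30.402155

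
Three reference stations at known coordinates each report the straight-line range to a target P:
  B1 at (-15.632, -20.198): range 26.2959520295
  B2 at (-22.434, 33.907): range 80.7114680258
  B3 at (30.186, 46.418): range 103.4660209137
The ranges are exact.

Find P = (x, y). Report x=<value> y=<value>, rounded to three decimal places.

eq1: (x + 15.632)² + (y + 20.198)² = 26.2959520295²
eq2: (x + 22.434)² + (y − 33.907)² = 80.7114680258²
eq3: (x − 30.186)² + (y − 46.418)² = 103.4660209137²
eq1−eq3, eq1−eq2 (x²,y² cancel):
  91.636·x + 133.232·y = -7600.233699
  -13.604·x + 108.210·y = -4822.213601
det = 91.636·108.210 − 133.232·-13.604 = 11728.419688
x = (-7600.233699·108.210 − 133.232·-4822.213601) / 11728.419688 = -15.342913
y = (91.636·-4822.213601 − -7600.233699·-13.604) / 11728.419688 = -46.492363

x=-15.343 y=-46.492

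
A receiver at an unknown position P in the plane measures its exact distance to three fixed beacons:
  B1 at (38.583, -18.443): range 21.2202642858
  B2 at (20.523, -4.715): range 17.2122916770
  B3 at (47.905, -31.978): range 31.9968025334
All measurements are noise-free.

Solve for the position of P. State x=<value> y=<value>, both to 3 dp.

x=17.611 y=-21.679

eq1: (x − 38.583)² + (y + 18.443)² = 21.2202642858²
eq2: (x − 20.523)² + (y + 4.715)² = 17.2122916770²
eq3: (x − 47.905)² + (y + 31.978)² = 31.9968025334²
eq3−eq1, eq3−eq2 (x²,y² cancel):
  -18.644·x + 27.070·y = -915.193615
  -54.764·x + 54.526·y = -2146.524367
det = -18.644·54.526 − 27.070·-54.764 = 465.878736
x = (-915.193615·54.526 − 27.070·-2146.524367) / 465.878736 = 17.610951
y = (-18.644·-2146.524367 − -915.193615·-54.764) / 465.878736 = -21.679167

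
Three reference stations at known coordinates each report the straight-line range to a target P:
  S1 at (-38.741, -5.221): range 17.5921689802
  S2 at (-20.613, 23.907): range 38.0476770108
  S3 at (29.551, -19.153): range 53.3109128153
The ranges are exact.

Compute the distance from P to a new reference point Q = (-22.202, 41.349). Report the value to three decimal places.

eq1: (x + 38.741)² + (y + 5.221)² = 17.5921689802²
eq2: (x + 20.613)² + (y − 23.907)² = 38.0476770108²
eq3: (x − 29.551)² + (y + 19.153)² = 53.3109128153²
eq2−eq1, eq2−eq3 (x²,y² cancel):
  -36.256·x − 58.256·y = 1669.824820
  100.328·x − 86.120·y = -1150.769107
det = -36.256·-86.120 − -58.256·100.328 = 8967.074688
x = (1669.824820·-86.120 − -58.256·-1150.769107) / 8967.074688 = -23.513189
y = (-36.256·-1150.769107 − 1669.824820·100.328) / 8967.074688 = -14.029982
|P − Q| = √((-23.513189 − -22.202)² + (-14.029982 − 41.349)²) = 55.394502

55.395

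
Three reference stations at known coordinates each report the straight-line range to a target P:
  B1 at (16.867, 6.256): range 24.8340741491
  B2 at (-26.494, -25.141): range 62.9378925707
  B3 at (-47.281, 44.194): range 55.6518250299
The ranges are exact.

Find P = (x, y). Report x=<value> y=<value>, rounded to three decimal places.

x=6.160 y=28.663

eq1: (x − 16.867)² + (y − 6.256)² = 24.8340741491²
eq2: (x + 26.494)² + (y + 25.141)² = 62.9378925707²
eq3: (x + 47.281)² + (y − 44.194)² = 55.6518250299²
eq3−eq1, eq3−eq2 (x²,y² cancel):
  128.296·x − 75.876·y = -1384.574982
  41.574·x − 138.670·y = -3718.653372
det = 128.296·-138.670 − -75.876·41.574 = -14636.337496
x = (-1384.574982·-138.670 − -75.876·-3718.653372) / -14636.337496 = 6.159842
y = (128.296·-3718.653372 − -1384.574982·41.574) / -14636.337496 = 28.663321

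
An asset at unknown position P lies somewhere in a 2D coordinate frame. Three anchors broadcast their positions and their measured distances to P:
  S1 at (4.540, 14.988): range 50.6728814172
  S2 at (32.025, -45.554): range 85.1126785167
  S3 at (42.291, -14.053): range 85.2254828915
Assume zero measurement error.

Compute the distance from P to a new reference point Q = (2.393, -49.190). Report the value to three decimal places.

eq1: (x − 4.540)² + (y − 14.988)² = 50.6728814172²
eq2: (x − 32.025)² + (y + 45.554)² = 85.1126785167²
eq3: (x − 42.291)² + (y + 14.053)² = 85.2254828915²
eq3−eq2, eq3−eq1 (x²,y² cancel):
  -20.532·x − 63.002·y = 1133.966941
  -75.502·x + 58.082·y = 2954.878277
det = -20.532·58.082 − -63.002·-75.502 = -5949.316628
x = (1133.966941·58.082 − -63.002·2954.878277) / -5949.316628 = -42.362228
y = (-20.532·2954.878277 − 1133.966941·-75.502) / -5949.316628 = -4.193290
|P − Q| = √((-42.362228 − 2.393)² + (-4.193290 − -49.190)²) = 63.464434

63.464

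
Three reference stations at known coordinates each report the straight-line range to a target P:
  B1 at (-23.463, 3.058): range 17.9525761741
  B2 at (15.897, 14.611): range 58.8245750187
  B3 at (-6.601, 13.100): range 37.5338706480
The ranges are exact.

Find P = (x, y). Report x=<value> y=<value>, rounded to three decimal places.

x=-39.707 y=-4.585

eq1: (x + 23.463)² + (y − 3.058)² = 17.9525761741²
eq2: (x − 15.897)² + (y − 14.611)² = 58.8245750187²
eq3: (x + 6.601)² + (y − 13.100)² = 37.5338706480²
eq1−eq3, eq1−eq2 (x²,y² cancel):
  33.724·x + 20.084·y = -1431.176987
  78.720·x + 23.106·y = -3231.703438
det = 33.724·23.106 − 20.084·78.720 = -801.785736
x = (-1431.176987·23.106 − 20.084·-3231.703438) / -801.785736 = -39.707312
y = (33.724·-3231.703438 − -1431.176987·78.720) / -801.785736 = -4.585122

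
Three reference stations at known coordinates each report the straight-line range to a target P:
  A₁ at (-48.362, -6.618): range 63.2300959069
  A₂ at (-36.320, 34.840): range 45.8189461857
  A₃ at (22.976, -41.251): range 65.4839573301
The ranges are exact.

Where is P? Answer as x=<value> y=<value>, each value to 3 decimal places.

eq1: (x + 48.362)² + (y + 6.618)² = 63.2300959069²
eq2: (x + 36.320)² + (y − 34.840)² = 45.8189461857²
eq3: (x − 22.976)² + (y + 41.251)² = 65.4839573301²
eq2−eq1, eq2−eq3 (x²,y² cancel):
  -24.084·x − 82.916·y = -2048.956231
  118.592·x − 152.182·y = -2492.199261
det = -24.084·-152.182 − -82.916·118.592 = 13498.325560
x = (-2048.956231·-152.182 − -82.916·-2492.199261) / 13498.325560 = 7.791416
y = (-24.084·-2492.199261 − -2048.956231·118.592) / 13498.325560 = 22.448114

x=7.791 y=22.448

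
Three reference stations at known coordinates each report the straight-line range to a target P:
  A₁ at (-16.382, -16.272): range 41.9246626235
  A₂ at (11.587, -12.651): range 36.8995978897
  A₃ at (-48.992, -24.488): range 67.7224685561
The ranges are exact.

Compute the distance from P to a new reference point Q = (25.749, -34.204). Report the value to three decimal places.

eq1: (x + 16.382)² + (y + 16.272)² = 41.9246626235²
eq2: (x − 11.587)² + (y + 12.651)² = 36.8995978897²
eq3: (x + 48.992)² + (y + 24.488)² = 67.7224685561²
eq3−eq1, eq3−eq2 (x²,y² cancel):
  65.220·x + 16.432·y = 361.925111
  121.158·x + 23.674·y = 519.180585
det = 65.220·23.674 − 16.432·121.158 = -446.849976
x = (361.925111·23.674 − 16.432·519.180585) / -446.849976 = -0.082891
y = (65.220·519.180585 − 361.925111·121.158) / -446.849976 = 22.354628
|P − Q| = √((-0.082891 − 25.749)² + (22.354628 − -34.204)²) = 62.178493

62.178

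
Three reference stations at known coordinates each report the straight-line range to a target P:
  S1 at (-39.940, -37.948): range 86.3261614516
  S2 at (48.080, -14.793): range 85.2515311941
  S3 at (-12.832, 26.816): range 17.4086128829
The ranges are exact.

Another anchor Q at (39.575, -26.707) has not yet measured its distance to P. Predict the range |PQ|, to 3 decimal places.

eq1: (x + 39.940)² + (y + 37.948)² = 86.3261614516²
eq2: (x − 48.080)² + (y + 14.793)² = 85.2515311941²
eq3: (x + 12.832)² + (y − 26.816)² = 17.4086128829²
eq1−eq2, eq1−eq3 (x²,y² cancel):
  176.040·x + 46.310·y = -320.352475
  54.216·x + 129.528·y = 4997.650124
det = 176.040·129.528 − 46.310·54.216 = 20291.366160
x = (-320.352475·129.528 − 46.310·4997.650124) / 20291.366160 = -13.450834
y = (176.040·4997.650124 − -320.352475·54.216) / 20291.366160 = 44.213610
|P − Q| = √((-13.450834 − 39.575)² + (44.213610 − -26.707)²) = 88.552086

88.552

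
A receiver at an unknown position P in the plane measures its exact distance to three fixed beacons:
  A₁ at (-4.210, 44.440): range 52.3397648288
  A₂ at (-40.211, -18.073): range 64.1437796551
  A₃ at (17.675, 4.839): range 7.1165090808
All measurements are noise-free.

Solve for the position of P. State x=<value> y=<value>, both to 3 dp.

x=21.639 y=-1.072

eq1: (x + 4.210)² + (y − 44.440)² = 52.3397648288²
eq2: (x + 40.211)² + (y + 18.073)² = 64.1437796551²
eq3: (x − 17.675)² + (y − 4.839)² = 7.1165090808²
eq1−eq3, eq1−eq2 (x²,y² cancel):
  43.770·x − 79.202·y = 1031.990127
  -72.002·x − 125.026·y = -1424.053336
det = 43.770·-125.026 − -79.202·-72.002 = -11175.090424
x = (1031.990127·-125.026 − -79.202·-1424.053336) / -11175.090424 = 21.638614
y = (43.770·-1424.053336 − 1031.990127·-72.002) / -11175.090424 = -1.071538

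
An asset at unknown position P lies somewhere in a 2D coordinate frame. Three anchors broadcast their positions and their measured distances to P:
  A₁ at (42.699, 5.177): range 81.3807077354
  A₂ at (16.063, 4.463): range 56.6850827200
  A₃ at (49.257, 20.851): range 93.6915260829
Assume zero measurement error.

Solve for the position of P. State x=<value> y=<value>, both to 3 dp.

eq1: (x − 42.699)² + (y − 5.177)² = 81.3807077354²
eq2: (x − 16.063)² + (y − 4.463)² = 56.6850827200²
eq3: (x − 49.257)² + (y − 20.851)² = 93.6915260829²
eq1−eq2, eq1−eq3 (x²,y² cancel):
  -53.272·x − 1.428·y = 1837.553397
  13.116·x + 31.348·y = -1144.272148
det = -53.272·31.348 − -1.428·13.116 = -1651.241008
x = (1837.553397·31.348 − -1.428·-1144.272148) / -1651.241008 = -33.895478
y = (-53.272·-1144.272148 − 1837.553397·13.116) / -1651.241008 = -22.320373

x=-33.895 y=-22.320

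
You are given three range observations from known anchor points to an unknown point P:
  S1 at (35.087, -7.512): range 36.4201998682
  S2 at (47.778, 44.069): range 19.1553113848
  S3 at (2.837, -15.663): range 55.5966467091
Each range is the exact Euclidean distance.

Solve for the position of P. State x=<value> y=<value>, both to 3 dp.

x=36.088 y=28.894

eq1: (x − 35.087)² + (y + 7.512)² = 36.4201998682²
eq2: (x − 47.778)² + (y − 44.069)² = 19.1553113848²
eq3: (x − 2.837)² + (y + 15.663)² = 55.5966467091²
eq2−eq1, eq2−eq3 (x²,y² cancel):
  -25.382·x − 103.162·y = -3896.791336
  -89.882·x − 119.464·y = -6695.497078
det = -25.382·-119.464 − -103.162·-89.882 = -6240.171636
x = (-3896.791336·-119.464 − -103.162·-6695.497078) / -6240.171636 = 36.087884
y = (-25.382·-6695.497078 − -3896.791336·-89.882) / -6240.171636 = 28.894444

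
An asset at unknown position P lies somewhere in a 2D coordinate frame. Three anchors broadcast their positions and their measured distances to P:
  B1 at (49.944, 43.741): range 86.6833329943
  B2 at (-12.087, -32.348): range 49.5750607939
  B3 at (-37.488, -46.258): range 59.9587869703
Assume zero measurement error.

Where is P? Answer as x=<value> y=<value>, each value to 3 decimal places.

eq1: (x − 49.944)² + (y − 43.741)² = 86.6833329943²
eq2: (x + 12.087)² + (y + 32.348)² = 49.5750607939²
eq3: (x + 37.488)² + (y + 46.258)² = 59.9587869703²
eq2−eq3, eq2−eq1 (x²,y² cancel):
  -50.802·x − 27.820·y = 1215.294553
  124.062·x + 152.178·y = -1841.124022
det = -50.802·152.178 − -27.820·124.062 = -4279.541916
x = (1215.294553·152.178 − -27.820·-1841.124022) / -4279.541916 = -31.246574
y = (-50.802·-1841.124022 − 1215.294553·124.062) / -4279.541916 = 13.375051

x=-31.247 y=13.375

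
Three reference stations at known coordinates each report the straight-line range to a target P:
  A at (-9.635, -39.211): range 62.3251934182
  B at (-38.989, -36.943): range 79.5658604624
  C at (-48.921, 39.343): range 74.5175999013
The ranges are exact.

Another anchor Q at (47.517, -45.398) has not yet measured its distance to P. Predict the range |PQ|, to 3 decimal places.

65.614

eq1: (x + 9.635)² + (y + 39.211)² = 62.3251934182²
eq2: (x + 38.989)² + (y + 36.943)² = 79.5658604624²
eq3: (x + 48.921)² + (y − 39.343)² = 74.5175999013²
eq1−eq3, eq1−eq2 (x²,y² cancel):
  -78.572·x + 157.108·y = 642.357184
  -58.708·x + 4.536·y = -1191.704793
det = -78.572·4.536 − 157.108·-58.708 = 8867.093872
x = (642.357184·4.536 − 157.108·-1191.704793) / 8867.093872 = 21.443338
y = (-78.572·-1191.704793 − 642.357184·-58.708) / 8867.093872 = 14.812760
|P − Q| = √((21.443338 − 47.517)² + (14.812760 − -45.398)²) = 65.613806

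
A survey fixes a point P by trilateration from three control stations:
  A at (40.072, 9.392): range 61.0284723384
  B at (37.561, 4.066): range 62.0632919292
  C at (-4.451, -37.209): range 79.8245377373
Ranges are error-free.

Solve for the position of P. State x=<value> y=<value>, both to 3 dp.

eq1: (x − 40.072)² + (y − 9.392)² = 61.0284723384²
eq2: (x − 37.561)² + (y − 4.066)² = 62.0632919292²
eq3: (x + 4.451)² + (y + 37.209)² = 79.8245377373²
eq2−eq1, eq2−eq3 (x²,y² cancel):
  5.022·x + 10.652·y = 393.991540
  -84.024·x − 82.550·y = -2543.144615
det = 5.022·-82.550 − 10.652·-84.024 = 480.457548
x = (393.991540·-82.550 − 10.652·-2543.144615) / 480.457548 = -11.310937
y = (5.022·-2543.144615 − 393.991540·-84.024) / 480.457548 = 42.320228

x=-11.311 y=42.320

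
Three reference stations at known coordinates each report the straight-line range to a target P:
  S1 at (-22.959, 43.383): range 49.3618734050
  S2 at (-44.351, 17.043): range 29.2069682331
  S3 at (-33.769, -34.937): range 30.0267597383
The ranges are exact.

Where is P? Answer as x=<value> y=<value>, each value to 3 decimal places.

eq1: (x + 22.959)² + (y − 43.383)² = 49.3618734050²
eq2: (x + 44.351)² + (y − 17.043)² = 29.2069682331²
eq3: (x + 33.769)² + (y + 34.937)² = 30.0267597383²
eq2−eq3, eq2−eq1 (x²,y² cancel):
  21.164·x − 103.960·y = 54.904973
  42.784·x + 52.680·y = -1431.822233
det = 21.164·52.680 − -103.960·42.784 = 5562.744160
x = (54.904973·52.680 − -103.960·-1431.822233) / 5562.744160 = -26.238820
y = (21.164·-1431.822233 − 54.904973·42.784) / 5562.744160 = -5.869790

x=-26.239 y=-5.870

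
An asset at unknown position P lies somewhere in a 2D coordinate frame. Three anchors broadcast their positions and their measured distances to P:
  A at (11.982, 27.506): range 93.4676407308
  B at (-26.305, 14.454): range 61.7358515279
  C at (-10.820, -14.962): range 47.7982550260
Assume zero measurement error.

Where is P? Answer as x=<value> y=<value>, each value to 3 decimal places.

x=-49.789 y=-42.641

eq1: (x − 11.982)² + (y − 27.506)² = 93.4676407308²
eq2: (x + 26.305)² + (y − 14.454)² = 61.7358515279²
eq3: (x + 10.820)² + (y + 14.962)² = 47.7982550260²
eq1−eq2, eq1−eq3 (x²,y² cancel):
  -76.574·x − 26.104·y = 4925.607281
  -45.604·x − 84.936·y = 5892.312164
det = -76.574·-84.936 − -26.104·-45.604 = 5313.442448
x = (4925.607281·-84.936 − -26.104·5892.312164) / 5313.442448 = -49.788525
y = (-76.574·5892.312164 − 4925.607281·-45.604) / 5313.442448 = -42.641003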